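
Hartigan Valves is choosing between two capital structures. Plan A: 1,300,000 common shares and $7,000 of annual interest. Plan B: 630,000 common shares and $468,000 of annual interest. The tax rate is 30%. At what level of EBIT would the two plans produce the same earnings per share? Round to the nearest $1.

$901,478

At indifference, (EBIT − 7,000)(1 − t)/1,300,000 = (EBIT − 468,000)(1 − t)/630,000.
Cancelling (1 − t) and cross-multiplying: 630,000·(EBIT − 7,000) = 1,300,000·(EBIT − 468,000).
Solving, EBIT = (468,000·1,300,000 − 7,000·630,000) / (1,300,000 − 630,000) = 603,990,000,000 / 670,000 = 901,477.61.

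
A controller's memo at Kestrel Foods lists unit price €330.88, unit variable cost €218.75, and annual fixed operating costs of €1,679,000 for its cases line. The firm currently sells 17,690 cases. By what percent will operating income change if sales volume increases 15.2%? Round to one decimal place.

+99.0%

Contribution at this volume is 17,690 × €112.13 = €1,983,579.70.
Operating income = contribution − fixed costs = €1,983,579.70 − €1,679,000 = €304,579.70.
So DOL = total CM / EBIT = €1,983,579.70 / €304,579.70 = 6.5125.
%ΔEBIT = DOL × %ΔSales = 6.5125 × +15.2% = +99.0%.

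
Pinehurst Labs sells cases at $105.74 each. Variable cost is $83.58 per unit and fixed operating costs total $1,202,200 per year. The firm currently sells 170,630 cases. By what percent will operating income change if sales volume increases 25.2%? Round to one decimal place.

+36.9%

At 170,630 units, contribution = 170,630 × $22.16 = $3,781,160.80.
Operating income = contribution − fixed costs = $3,781,160.80 − $1,202,200 = $2,578,960.80.
DOL = contribution ÷ EBIT = $3,781,160.80 ÷ $2,578,960.80 = 1.4662.
%ΔEBIT = DOL × %ΔSales = 1.4662 × +25.2% = +36.9%.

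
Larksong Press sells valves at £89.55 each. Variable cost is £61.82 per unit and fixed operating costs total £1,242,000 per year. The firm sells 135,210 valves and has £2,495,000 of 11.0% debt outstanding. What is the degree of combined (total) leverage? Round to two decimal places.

Contribution at this volume is 135,210 × £27.73 = £3,749,373.30.
Subtracting fixed costs: EBIT = £3,749,373.30 − £1,242,000 = £2,507,373.30. Interest = £274,450.00.
DOL = £3,749,373.30 ÷ £2,507,373.30 = 1.4953; DFL = £2,507,373.30 ÷ £2,232,923.30 = 1.1229.
DCL = DOL × DFL = 1.4953 × 1.1229 = 1.6791.

1.68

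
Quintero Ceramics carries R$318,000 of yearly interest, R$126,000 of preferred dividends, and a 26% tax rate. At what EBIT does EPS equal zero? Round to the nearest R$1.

R$488,270

Preferred dividends are paid after tax, so their pre-tax equivalent is R$126,000 ÷ (1 − 0.26) = R$170,270.27.
EPS = 0 when EBIT covers interest plus the pre-tax preferred burden: R$318,000 + R$170,270.27 = R$488,270.27.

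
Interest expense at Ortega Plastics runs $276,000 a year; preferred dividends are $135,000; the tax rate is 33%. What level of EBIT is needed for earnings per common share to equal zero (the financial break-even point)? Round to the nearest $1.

Preferred dividends are paid after tax, so their pre-tax equivalent is $135,000 ÷ (1 − 0.33) = $201,492.54.
Financial break-even EBIT = interest + D_p ÷ (1 − t) = $276,000 + $201,492.54 = $477,492.54.

$477,493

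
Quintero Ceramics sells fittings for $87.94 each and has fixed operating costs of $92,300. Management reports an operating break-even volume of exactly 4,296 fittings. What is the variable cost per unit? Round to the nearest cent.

Contribution per unit must be FC / Q = $92,300 / 4,296 = $21.4851.
Variable cost per unit = $87.94 − $21.4851 = $66.45.

$66.45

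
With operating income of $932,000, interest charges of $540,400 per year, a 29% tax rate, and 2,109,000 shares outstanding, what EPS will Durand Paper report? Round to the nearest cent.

Pre-tax income = $932,000 − $540,400.00 = $391,600.00.
Net income = $391,600.00 × (1 − 0.29) = $278,036.00.
Per share: $278,036.00 / 2,109,000 shares = $0.13.

$0.13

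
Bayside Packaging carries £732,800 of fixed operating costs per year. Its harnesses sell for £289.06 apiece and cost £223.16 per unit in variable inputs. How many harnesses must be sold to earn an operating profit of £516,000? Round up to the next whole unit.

18,950 harnesses

Each unit contributes £289.06 − £223.16 = £65.90.
Units = (FC + target) / CM = (£732,800 + £516,000) / £65.90 = 18,949.92, so 18,950 harnesses.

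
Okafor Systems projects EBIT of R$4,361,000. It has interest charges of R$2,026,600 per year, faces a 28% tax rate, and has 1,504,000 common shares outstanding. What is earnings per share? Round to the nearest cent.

Pre-tax income = R$4,361,000 − R$2,026,600.00 = R$2,334,400.00.
Net income = R$2,334,400.00 × (1 − 0.28) = R$1,680,768.00.
EPS = R$1,680,768.00 ÷ 1,504,000 = R$1.12.

R$1.12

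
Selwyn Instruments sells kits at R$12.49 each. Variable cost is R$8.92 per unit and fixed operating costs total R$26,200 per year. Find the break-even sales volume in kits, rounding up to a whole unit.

7,339 kits

Contribution margin per unit = R$12.49 − R$8.92 = R$3.57.
Break-even Q = R$26,200 / R$3.57 = 7,338.94 → 7,339 kits.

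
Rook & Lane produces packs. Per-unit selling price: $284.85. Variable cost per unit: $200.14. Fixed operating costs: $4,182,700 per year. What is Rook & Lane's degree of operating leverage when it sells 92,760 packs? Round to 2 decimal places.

Total contribution margin = 92,760 × $84.71 = $7,857,699.60.
Subtracting fixed costs: EBIT = $7,857,699.60 − $4,182,700 = $3,674,999.60.
DOL = contribution ÷ EBIT = $7,857,699.60 ÷ $3,674,999.60 = 2.1381.

2.14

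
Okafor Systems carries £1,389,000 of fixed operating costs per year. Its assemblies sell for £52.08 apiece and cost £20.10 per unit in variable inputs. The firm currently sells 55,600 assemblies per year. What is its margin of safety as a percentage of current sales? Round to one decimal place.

Contribution margin per unit = £52.08 − £20.10 = £31.98. Break-even units = £1,389,000 ÷ £31.98 = 43,433.40; break-even revenue = 43,433.40 × £52.08 = £2,262,011.26.
Current sales = 55,600 × £52.08 = £2,895,648.00.
Margin of safety = (£2,895,648.00 − £2,262,011.26) ÷ £2,895,648.00 = 21.9%.

21.9%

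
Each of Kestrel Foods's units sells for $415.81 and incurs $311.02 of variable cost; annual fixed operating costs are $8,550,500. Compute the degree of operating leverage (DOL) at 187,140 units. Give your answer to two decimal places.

1.77

Total contribution margin = 187,140 × $104.79 = $19,610,400.60.
EBIT = $19,610,400.60 − $8,550,500 = $11,059,900.60.
So DOL = total CM / EBIT = $19,610,400.60 / $11,059,900.60 = 1.7731.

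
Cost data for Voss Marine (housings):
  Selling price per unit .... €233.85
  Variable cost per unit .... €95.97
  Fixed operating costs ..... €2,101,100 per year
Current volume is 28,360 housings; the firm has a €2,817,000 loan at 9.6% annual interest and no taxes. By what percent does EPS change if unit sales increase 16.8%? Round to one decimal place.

+42.7%

Contribution at this volume is 28,360 × €137.88 = €3,910,276.80.
EBIT = €3,910,276.80 − €2,101,100 = €1,809,176.80.
Interest = €270,432.00, so EBIT − I = €1,538,744.80.
DCL = total CM / (EBIT − I) = €3,910,276.80 / €1,538,744.80 = 2.5412.
EPS therefore changes by 2.5412 × (+16.8%) = +42.7%.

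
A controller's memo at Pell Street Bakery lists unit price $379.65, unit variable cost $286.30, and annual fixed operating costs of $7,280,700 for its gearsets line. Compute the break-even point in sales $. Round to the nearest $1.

Contribution margin per unit = $379.65 − $286.30 = $93.35, a CM ratio of $93.35 ÷ $379.65 = 0.2459.
Break-even revenue = fixed costs × price ÷ CM = $7,280,700 × $379.65 ÷ $93.35 = $29,610,260.

$29,610,260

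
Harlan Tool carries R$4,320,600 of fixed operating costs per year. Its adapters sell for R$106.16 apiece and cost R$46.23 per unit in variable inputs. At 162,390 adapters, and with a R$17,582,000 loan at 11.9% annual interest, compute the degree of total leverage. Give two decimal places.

At 162,390 units, contribution = 162,390 × R$59.93 = R$9,732,032.70.
Subtracting fixed costs: EBIT = R$9,732,032.70 − R$4,320,600 = R$5,411,432.70. Interest = R$2,092,258.00.
DOL = R$9,732,032.70 ÷ R$5,411,432.70 = 1.7984; DFL = R$5,411,432.70 ÷ R$3,319,174.70 = 1.6304.
DCL = DOL × DFL = 1.7984 × 1.6304 = 2.9321.

2.93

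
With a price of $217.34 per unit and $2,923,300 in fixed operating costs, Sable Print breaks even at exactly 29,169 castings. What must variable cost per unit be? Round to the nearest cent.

$117.12

Contribution per unit must be FC / Q = $2,923,300 / 29,169 = $100.2194.
Variable cost per unit = $217.34 − $100.2194 = $117.12.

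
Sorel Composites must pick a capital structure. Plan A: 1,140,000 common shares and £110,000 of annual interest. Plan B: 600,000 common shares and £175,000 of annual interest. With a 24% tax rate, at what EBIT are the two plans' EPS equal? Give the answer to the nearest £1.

At indifference, (EBIT − 110,000)(1 − t)/1,140,000 = (EBIT − 175,000)(1 − t)/600,000.
Cancelling (1 − t) and cross-multiplying: 600,000·(EBIT − 110,000) = 1,140,000·(EBIT − 175,000).
Solving, EBIT = (175,000·1,140,000 − 110,000·600,000) / (1,140,000 − 600,000) = 133,500,000,000 / 540,000 = 247,222.22.

£247,222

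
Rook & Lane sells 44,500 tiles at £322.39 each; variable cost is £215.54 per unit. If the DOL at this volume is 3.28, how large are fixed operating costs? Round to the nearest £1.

£3,305,183

Contribution at this volume is 44,500 × £106.85 = £4,754,825.00.
DOL = contribution / EBIT, so EBIT = £4,754,825.00 / 3.28 = £1,449,641.77.
Fixed costs = CM − EBIT = £4,754,825.00 − £1,449,641.77 = £3,305,183.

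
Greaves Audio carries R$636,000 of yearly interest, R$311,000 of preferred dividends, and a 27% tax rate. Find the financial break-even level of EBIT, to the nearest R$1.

R$1,062,027

Grossing the preferred dividend up to pre-tax terms: R$311,000 / (1 − 0.27) = R$426,027.40.
EPS = 0 when EBIT covers interest plus the pre-tax preferred burden: R$636,000 + R$426,027.40 = R$1,062,027.40.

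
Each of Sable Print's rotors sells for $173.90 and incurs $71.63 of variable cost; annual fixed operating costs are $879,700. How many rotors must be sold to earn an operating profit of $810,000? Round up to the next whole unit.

16,522 rotors

Each unit contributes $173.90 − $71.63 = $102.27.
Required volume = (fixed costs + target profit) ÷ CM = ($879,700 + $810,000) ÷ $102.27 = 16,521.95, so 16,522 rotors.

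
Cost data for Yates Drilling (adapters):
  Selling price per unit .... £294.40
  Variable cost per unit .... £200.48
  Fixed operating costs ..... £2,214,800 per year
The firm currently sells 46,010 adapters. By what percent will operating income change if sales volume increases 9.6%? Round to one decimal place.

At 46,010 units, contribution = 46,010 × £93.92 = £4,321,259.20.
Subtracting fixed costs: EBIT = £4,321,259.20 − £2,214,800 = £2,106,459.20.
Degree of operating leverage = £4,321,259.20 / £2,106,459.20 = 2.0514.
So EBIT moves 2.0514 × (+9.6%) = +19.7%.

+19.7%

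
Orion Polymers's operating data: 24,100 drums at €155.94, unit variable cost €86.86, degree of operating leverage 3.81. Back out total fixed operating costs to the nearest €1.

€1,227,865

Total contribution margin = 24,100 × €69.08 = €1,664,828.00.
Since DOL = CM ÷ EBIT, EBIT = €1,664,828.00 ÷ 3.81 = €436,962.73.
Fixed costs = CM − EBIT = €1,664,828.00 − €436,962.73 = €1,227,865.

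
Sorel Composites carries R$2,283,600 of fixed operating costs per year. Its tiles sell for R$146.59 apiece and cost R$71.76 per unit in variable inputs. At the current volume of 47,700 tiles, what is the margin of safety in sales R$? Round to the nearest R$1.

Contribution margin per unit = R$146.59 − R$71.76 = R$74.83. Break-even units = R$2,283,600 ÷ R$74.83 = 30,517.17; break-even revenue = 30,517.17 × R$146.59 = R$4,473,512.28.
Actual sales revenue = 47,700 × R$146.59 = R$6,992,343.00.
Margin of safety = R$6,992,343.00 − R$4,473,512.28 = R$2,518,831.

R$2,518,831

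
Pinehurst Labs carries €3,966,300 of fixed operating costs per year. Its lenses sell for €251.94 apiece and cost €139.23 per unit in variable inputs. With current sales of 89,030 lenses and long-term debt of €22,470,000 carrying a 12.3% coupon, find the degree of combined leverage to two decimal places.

3.04

Total contribution margin = 89,030 × €112.71 = €10,034,571.30.
Operating income = contribution − fixed costs = €10,034,571.30 − €3,966,300 = €6,068,271.30. Interest = €2,763,810.00, so EBIT − I = €3,304,461.30.
DCL = contribution ÷ (EBIT − I) = €10,034,571.30 ÷ €3,304,461.30 = 3.0367.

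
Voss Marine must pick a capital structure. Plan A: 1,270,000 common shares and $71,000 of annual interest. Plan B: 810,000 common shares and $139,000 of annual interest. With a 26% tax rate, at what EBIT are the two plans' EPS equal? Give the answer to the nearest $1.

Set EPS_A = EPS_B: (EBIT − $71,000)(1 − 0.26) ÷ 1,270,000 = (EBIT − $139,000)(1 − 0.26) ÷ 810,000.
The (1 − t) factor cancels: (EBIT − 71,000) × 810,000 = (EBIT − 139,000) × 1,270,000.
Solving, EBIT = (139,000·1,270,000 − 71,000·810,000) / (1,270,000 − 810,000) = 119,020,000,000 / 460,000 = 258,739.13.

$258,739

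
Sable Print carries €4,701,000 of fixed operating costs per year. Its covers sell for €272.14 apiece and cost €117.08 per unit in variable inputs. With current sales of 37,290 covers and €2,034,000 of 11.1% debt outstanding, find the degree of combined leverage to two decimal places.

6.76

Total contribution margin = 37,290 × €155.06 = €5,782,187.40.
Operating income = contribution − fixed costs = €5,782,187.40 − €4,701,000 = €1,081,187.40. Interest = €225,774.00, so EBIT − I = €855,413.40.
DCL = contribution ÷ (EBIT − I) = €5,782,187.40 ÷ €855,413.40 = 6.7595.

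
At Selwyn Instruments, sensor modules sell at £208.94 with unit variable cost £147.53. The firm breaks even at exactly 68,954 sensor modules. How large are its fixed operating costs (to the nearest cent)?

£4,234,465.14

Unit CM = price − variable cost = £208.94 − £147.53 = £61.41.
Since BE = FC / CM, FC = 68,954 × £61.41 = £4,234,465.14.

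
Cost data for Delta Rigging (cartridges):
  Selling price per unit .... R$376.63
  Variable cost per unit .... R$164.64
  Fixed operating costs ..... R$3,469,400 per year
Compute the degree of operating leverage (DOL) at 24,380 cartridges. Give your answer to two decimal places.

3.04

Contribution at this volume is 24,380 × R$211.99 = R$5,168,316.20.
Subtracting fixed costs: EBIT = R$5,168,316.20 − R$3,469,400 = R$1,698,916.20.
DOL = contribution ÷ EBIT = R$5,168,316.20 ÷ R$1,698,916.20 = 3.0421.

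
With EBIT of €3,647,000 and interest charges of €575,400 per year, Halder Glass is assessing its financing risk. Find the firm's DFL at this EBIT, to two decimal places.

Interest = €575,400.00.
DFL = EBIT ÷ (EBIT − I) = €3,647,000 ÷ (€3,647,000 − €575,400.00) = €3,647,000 ÷ €3,071,600.00 = 1.1873.

1.19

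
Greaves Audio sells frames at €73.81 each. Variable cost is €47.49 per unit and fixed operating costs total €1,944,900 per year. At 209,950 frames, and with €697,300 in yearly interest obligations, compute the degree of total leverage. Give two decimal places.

1.92

Total contribution margin = 209,950 × €26.32 = €5,525,884.00.
Subtracting fixed costs: EBIT = €5,525,884.00 − €1,944,900 = €3,580,984.00. Interest = €697,300.00.
DOL = €5,525,884.00 ÷ €3,580,984.00 = 1.5431; DFL = €3,580,984.00 ÷ €2,883,684.00 = 1.2418.
Combined leverage = 1.5431 × 1.2418 = 1.9162.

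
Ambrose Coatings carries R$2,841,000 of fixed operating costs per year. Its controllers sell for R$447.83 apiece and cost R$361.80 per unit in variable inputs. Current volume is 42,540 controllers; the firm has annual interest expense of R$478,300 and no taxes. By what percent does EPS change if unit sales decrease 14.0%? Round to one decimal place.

At 42,540 units, contribution = 42,540 × R$86.03 = R$3,659,716.20.
EBIT = R$3,659,716.20 − R$2,841,000 = R$818,716.20.
After interest of R$478,300.00, pre-tax earnings = R$340,416.20.
Degree of combined leverage = contribution ÷ (EBIT − I) = R$3,659,716.20 ÷ R$340,416.20 = 10.7507.
%ΔEPS = DCL × %ΔSales = 10.7507 × -14.0% = -150.5%.

-150.5%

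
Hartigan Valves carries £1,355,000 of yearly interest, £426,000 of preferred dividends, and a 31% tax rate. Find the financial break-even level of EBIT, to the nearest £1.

£1,972,391

Grossing the preferred dividend up to pre-tax terms: £426,000 / (1 − 0.31) = £617,391.30.
EPS = 0 when EBIT covers interest plus the pre-tax preferred burden: £1,355,000 + £617,391.30 = £1,972,391.30.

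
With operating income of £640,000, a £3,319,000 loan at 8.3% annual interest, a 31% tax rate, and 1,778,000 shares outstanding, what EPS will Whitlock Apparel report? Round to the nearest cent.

£0.14

Pre-tax income = £640,000 − £275,477.00 = £364,523.00.
Net income = £364,523.00 × (1 − 0.31) = £251,520.87.
EPS = £251,520.87 ÷ 1,778,000 = £0.14.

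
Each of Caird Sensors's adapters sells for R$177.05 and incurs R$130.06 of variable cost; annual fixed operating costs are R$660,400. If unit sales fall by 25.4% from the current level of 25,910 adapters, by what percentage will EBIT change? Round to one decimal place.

-55.5%

At 25,910 units, contribution = 25,910 × R$46.99 = R$1,217,510.90.
Subtracting fixed costs: EBIT = R$1,217,510.90 − R$660,400 = R$557,110.90.
So DOL = total CM / EBIT = R$1,217,510.90 / R$557,110.90 = 2.1854.
%ΔEBIT = DOL × %ΔSales = 2.1854 × -25.4% = -55.5%.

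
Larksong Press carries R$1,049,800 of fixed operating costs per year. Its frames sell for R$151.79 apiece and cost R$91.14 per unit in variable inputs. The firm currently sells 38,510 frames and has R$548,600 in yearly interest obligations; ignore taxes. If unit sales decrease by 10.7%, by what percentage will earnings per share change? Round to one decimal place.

-33.9%

At 38,510 units, contribution = 38,510 × R$60.65 = R$2,335,631.50.
Subtracting fixed costs: EBIT = R$2,335,631.50 − R$1,049,800 = R$1,285,831.50.
After interest of R$548,600.00, pre-tax earnings = R$737,231.50.
DCL = total CM / (EBIT − I) = R$2,335,631.50 / R$737,231.50 = 3.1681.
%ΔEPS = DCL × %ΔSales = 3.1681 × -10.7% = -33.9%.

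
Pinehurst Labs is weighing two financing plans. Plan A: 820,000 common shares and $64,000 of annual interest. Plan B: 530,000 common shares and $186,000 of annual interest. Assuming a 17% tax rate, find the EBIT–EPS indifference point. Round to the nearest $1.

Set EPS_A = EPS_B: (EBIT − $64,000)(1 − 0.17) ÷ 820,000 = (EBIT − $186,000)(1 − 0.17) ÷ 530,000.
Cancelling (1 − t) and cross-multiplying: 530,000·(EBIT − 64,000) = 820,000·(EBIT − 186,000).
Solving, EBIT = (186,000·820,000 − 64,000·530,000) / (820,000 − 530,000) = 118,600,000,000 / 290,000 = 408,965.52.

$408,966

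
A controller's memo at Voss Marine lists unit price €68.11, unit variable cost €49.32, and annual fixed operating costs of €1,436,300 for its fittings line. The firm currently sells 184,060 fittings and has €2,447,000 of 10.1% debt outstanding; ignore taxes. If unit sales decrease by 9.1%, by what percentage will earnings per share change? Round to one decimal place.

-17.7%

At 184,060 units, contribution = 184,060 × €18.79 = €3,458,487.40.
EBIT = €3,458,487.40 − €1,436,300 = €2,022,187.40.
Interest = €247,147.00, so EBIT − I = €1,775,040.40.
Degree of combined leverage = contribution ÷ (EBIT − I) = €3,458,487.40 ÷ €1,775,040.40 = 1.9484.
%ΔEPS = DCL × %ΔSales = 1.9484 × -9.1% = -17.7%.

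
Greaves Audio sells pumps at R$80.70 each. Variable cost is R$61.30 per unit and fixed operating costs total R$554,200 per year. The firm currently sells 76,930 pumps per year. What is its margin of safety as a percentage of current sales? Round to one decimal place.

Each unit contributes R$80.70 − R$61.30 = R$19.40. Break-even units = R$554,200 ÷ R$19.40 = 28,567.01; break-even revenue = 28,567.01 × R$80.70 = R$2,305,357.73.
Actual sales revenue = 76,930 × R$80.70 = R$6,208,251.00.
Margin of safety = (R$6,208,251.00 − R$2,305,357.73) ÷ R$6,208,251.00 = 62.9%.

62.9%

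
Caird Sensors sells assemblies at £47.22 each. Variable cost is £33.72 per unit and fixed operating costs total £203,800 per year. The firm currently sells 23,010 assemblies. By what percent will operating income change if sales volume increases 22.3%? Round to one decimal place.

+64.8%

Contribution at this volume is 23,010 × £13.50 = £310,635.00.
EBIT = £310,635.00 − £203,800 = £106,835.00.
Degree of operating leverage = £310,635.00 / £106,835.00 = 2.9076.
So EBIT moves 2.9076 × (+22.3%) = +64.8%.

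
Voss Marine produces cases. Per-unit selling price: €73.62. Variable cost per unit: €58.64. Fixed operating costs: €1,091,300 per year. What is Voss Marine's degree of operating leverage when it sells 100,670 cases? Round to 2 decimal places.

3.62

Contribution at this volume is 100,670 × €14.98 = €1,508,036.60.
Operating income = contribution − fixed costs = €1,508,036.60 − €1,091,300 = €416,736.60.
Degree of operating leverage = €1,508,036.60 / €416,736.60 = 3.6187.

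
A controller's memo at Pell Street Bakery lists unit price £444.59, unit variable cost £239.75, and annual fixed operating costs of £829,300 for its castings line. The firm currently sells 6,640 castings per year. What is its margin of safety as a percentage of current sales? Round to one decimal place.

39.0%

Contribution margin per unit = £444.59 − £239.75 = £204.84. Break-even units = £829,300 ÷ £204.84 = 4,048.53; break-even revenue = 4,048.53 × £444.59 = £1,799,934.03.
Actual sales revenue = 6,640 × £444.59 = £2,952,077.60.
Margin of safety = (£2,952,077.60 − £1,799,934.03) ÷ £2,952,077.60 = 39.0%.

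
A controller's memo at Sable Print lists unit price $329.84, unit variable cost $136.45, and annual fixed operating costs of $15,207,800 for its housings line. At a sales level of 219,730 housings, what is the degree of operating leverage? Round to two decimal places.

At 219,730 units, contribution = 219,730 × $193.39 = $42,493,584.70.
Operating income = contribution − fixed costs = $42,493,584.70 − $15,207,800 = $27,285,784.70.
So DOL = total CM / EBIT = $42,493,584.70 / $27,285,784.70 = 1.5574.

1.56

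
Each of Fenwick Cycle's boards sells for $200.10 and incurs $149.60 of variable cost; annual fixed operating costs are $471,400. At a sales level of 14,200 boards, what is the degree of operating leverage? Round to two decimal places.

2.92

At 14,200 units, contribution = 14,200 × $50.50 = $717,100.00.
Operating income = contribution − fixed costs = $717,100.00 − $471,400 = $245,700.00.
So DOL = total CM / EBIT = $717,100.00 / $245,700.00 = 2.9186.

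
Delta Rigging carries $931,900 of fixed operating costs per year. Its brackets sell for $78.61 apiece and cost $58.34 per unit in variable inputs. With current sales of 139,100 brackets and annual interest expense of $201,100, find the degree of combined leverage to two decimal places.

At 139,100 units, contribution = 139,100 × $20.27 = $2,819,557.00.
EBIT = $2,819,557.00 − $931,900 = $1,887,657.00. Interest = $201,100.00, so EBIT − I = $1,686,557.00.
Degree of total leverage = total CM / (EBIT − interest) = $2,819,557.00 / $1,686,557.00 = 1.6718.

1.67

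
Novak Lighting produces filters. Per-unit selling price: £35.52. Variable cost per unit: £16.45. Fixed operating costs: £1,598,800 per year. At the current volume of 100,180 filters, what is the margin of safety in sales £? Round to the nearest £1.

Unit CM = price − variable cost = £35.52 − £16.45 = £19.07. Break-even units = £1,598,800 ÷ £19.07 = 83,838.49; break-even revenue = 83,838.49 × £35.52 = £2,977,943.16.
Current sales = 100,180 × £35.52 = £3,558,393.60.
Margin of safety = £3,558,393.60 − £2,977,943.16 = £580,450.

£580,450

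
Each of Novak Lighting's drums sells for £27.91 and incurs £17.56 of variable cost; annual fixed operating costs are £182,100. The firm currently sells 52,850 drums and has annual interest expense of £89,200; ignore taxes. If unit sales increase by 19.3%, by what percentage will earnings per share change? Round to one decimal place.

+38.3%

At 52,850 units, contribution = 52,850 × £10.35 = £546,997.50.
EBIT = £546,997.50 − £182,100 = £364,897.50.
After interest of £89,200.00, pre-tax earnings = £275,697.50.
DCL = total CM / (EBIT − I) = £546,997.50 / £275,697.50 = 1.9840.
EPS therefore changes by 1.9840 × (+19.3%) = +38.3%.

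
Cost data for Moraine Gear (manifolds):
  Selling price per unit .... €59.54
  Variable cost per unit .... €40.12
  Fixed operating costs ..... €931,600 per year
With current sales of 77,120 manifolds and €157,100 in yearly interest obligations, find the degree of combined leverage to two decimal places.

3.66

Total contribution margin = 77,120 × €19.42 = €1,497,670.40.
Subtracting fixed costs: EBIT = €1,497,670.40 − €931,600 = €566,070.40. Interest = €157,100.00, so EBIT − I = €408,970.40.
Degree of total leverage = total CM / (EBIT − interest) = €1,497,670.40 / €408,970.40 = 3.6621.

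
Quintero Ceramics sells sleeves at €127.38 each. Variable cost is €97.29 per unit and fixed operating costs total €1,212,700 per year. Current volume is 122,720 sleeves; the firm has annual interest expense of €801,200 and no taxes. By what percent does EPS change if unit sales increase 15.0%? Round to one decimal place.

+33.0%

Total contribution margin = 122,720 × €30.09 = €3,692,644.80.
Subtracting fixed costs: EBIT = €3,692,644.80 − €1,212,700 = €2,479,944.80.
Interest = €801,200.00, so EBIT − I = €1,678,744.80.
DCL = total CM / (EBIT − I) = €3,692,644.80 / €1,678,744.80 = 2.1996.
%ΔEPS = DCL × %ΔSales = 2.1996 × +15.0% = +33.0%.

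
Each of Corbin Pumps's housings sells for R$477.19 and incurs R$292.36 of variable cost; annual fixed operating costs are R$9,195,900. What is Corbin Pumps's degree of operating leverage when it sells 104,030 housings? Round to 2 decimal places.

1.92

Contribution at this volume is 104,030 × R$184.83 = R$19,227,864.90.
Subtracting fixed costs: EBIT = R$19,227,864.90 − R$9,195,900 = R$10,031,964.90.
DOL = contribution ÷ EBIT = R$19,227,864.90 ÷ R$10,031,964.90 = 1.9167.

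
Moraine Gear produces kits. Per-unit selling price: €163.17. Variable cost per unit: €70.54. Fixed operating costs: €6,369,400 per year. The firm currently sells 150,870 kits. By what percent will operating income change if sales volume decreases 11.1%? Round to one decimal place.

Total contribution margin = 150,870 × €92.63 = €13,975,088.10.
Subtracting fixed costs: EBIT = €13,975,088.10 − €6,369,400 = €7,605,688.10.
So DOL = total CM / EBIT = €13,975,088.10 / €7,605,688.10 = 1.8375.
Operating income changes by 1.8375 × -11.1% = -20.4%.

-20.4%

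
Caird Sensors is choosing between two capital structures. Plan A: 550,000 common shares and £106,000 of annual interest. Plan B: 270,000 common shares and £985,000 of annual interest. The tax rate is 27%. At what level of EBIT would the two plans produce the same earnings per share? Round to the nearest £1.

Set EPS_A = EPS_B: (EBIT − £106,000)(1 − 0.27) ÷ 550,000 = (EBIT − £985,000)(1 − 0.27) ÷ 270,000.
The (1 − t) factor cancels: (EBIT − 106,000) × 270,000 = (EBIT − 985,000) × 550,000.
Solving, EBIT = (985,000·550,000 − 106,000·270,000) / (550,000 − 270,000) = 513,130,000,000 / 280,000 = 1,832,607.14.

£1,832,607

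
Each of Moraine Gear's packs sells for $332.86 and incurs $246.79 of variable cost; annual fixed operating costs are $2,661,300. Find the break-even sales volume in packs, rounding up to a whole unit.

Contribution margin per unit = $332.86 − $246.79 = $86.07.
Units to break even: $2,661,300 ÷ $86.07 = 30,920.18, rounded up to 30,921.

30,921 packs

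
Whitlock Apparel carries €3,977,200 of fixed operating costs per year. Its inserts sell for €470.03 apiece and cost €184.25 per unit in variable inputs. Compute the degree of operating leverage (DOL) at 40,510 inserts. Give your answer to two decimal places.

At 40,510 units, contribution = 40,510 × €285.78 = €11,576,947.80.
EBIT = €11,576,947.80 − €3,977,200 = €7,599,747.80.
DOL = contribution ÷ EBIT = €11,576,947.80 ÷ €7,599,747.80 = 1.5233.

1.52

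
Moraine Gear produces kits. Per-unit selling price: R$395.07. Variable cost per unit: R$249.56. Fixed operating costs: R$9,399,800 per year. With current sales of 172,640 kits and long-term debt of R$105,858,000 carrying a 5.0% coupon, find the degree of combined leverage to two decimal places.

2.41

Contribution at this volume is 172,640 × R$145.51 = R$25,120,846.40.
EBIT = R$25,120,846.40 − R$9,399,800 = R$15,721,046.40. Interest = R$5,292,900.00.
DOL = R$25,120,846.40 ÷ R$15,721,046.40 = 1.5979; DFL = R$15,721,046.40 ÷ R$10,428,146.40 = 1.5076.
Combined leverage = 1.5979 × 1.5076 = 2.4090.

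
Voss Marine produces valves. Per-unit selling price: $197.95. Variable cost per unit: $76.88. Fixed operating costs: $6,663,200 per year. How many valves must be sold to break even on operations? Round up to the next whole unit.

Unit CM = price − variable cost = $197.95 − $76.88 = $121.07.
Break-even Q = $6,663,200 / $121.07 = 55,035.93 → 55,036 valves.

55,036 valves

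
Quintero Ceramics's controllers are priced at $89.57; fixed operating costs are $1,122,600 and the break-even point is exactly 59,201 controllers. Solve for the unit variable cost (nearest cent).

Contribution per unit must be FC / Q = $1,122,600 / 59,201 = $18.9625.
Hence VC = price − CM = $89.57 − $18.9625 = $70.61.

$70.61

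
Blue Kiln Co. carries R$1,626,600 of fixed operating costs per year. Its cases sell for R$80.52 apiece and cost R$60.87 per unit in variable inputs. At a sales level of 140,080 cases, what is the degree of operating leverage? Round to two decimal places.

2.44

Total contribution margin = 140,080 × R$19.65 = R$2,752,572.00.
EBIT = R$2,752,572.00 − R$1,626,600 = R$1,125,972.00.
DOL = contribution ÷ EBIT = R$2,752,572.00 ÷ R$1,125,972.00 = 2.4446.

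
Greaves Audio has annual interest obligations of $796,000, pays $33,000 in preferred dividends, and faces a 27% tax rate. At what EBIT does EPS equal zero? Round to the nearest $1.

Preferred dividends are paid after tax, so their pre-tax equivalent is $33,000 ÷ (1 − 0.27) = $45,205.48.
Financial break-even EBIT = interest + D_p ÷ (1 − t) = $796,000 + $45,205.48 = $841,205.48.

$841,205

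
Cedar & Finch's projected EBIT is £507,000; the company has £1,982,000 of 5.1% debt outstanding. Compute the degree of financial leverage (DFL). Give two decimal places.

Annual interest charges come to £101,082.00.
Degree of financial leverage = EBIT / (EBIT − interest) = £507,000 / £405,918.00 = 1.2490.

1.25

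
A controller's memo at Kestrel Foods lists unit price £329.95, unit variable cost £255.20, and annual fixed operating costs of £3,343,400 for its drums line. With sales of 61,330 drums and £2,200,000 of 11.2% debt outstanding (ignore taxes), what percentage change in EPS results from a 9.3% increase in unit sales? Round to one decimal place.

At 61,330 units, contribution = 61,330 × £74.75 = £4,584,417.50.
Operating income = contribution − fixed costs = £4,584,417.50 − £3,343,400 = £1,241,017.50.
Interest = £246,400.00, so EBIT − I = £994,617.50.
DCL = total CM / (EBIT − I) = £4,584,417.50 / £994,617.50 = 4.6092.
EPS therefore changes by 4.6092 × (+9.3%) = +42.9%.

+42.9%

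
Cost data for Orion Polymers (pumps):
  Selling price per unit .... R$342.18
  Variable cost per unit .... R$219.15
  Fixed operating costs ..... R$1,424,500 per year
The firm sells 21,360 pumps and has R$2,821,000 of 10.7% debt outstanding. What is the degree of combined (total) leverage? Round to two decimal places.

Contribution at this volume is 21,360 × R$123.03 = R$2,627,920.80.
Subtracting fixed costs: EBIT = R$2,627,920.80 − R$1,424,500 = R$1,203,420.80. Interest = R$301,847.00.
DOL = R$2,627,920.80 ÷ R$1,203,420.80 = 2.1837; DFL = R$1,203,420.80 ÷ R$901,573.80 = 1.3348.
Combined leverage = 2.1837 × 1.3348 = 2.9148.

2.91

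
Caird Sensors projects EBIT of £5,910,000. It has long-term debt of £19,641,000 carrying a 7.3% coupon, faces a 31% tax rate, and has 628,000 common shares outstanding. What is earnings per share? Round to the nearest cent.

£4.92

Pre-tax income = £5,910,000 − £1,433,793.00 = £4,476,207.00.
After tax at 31%: net income = £4,476,207.00 × 0.69 = £3,088,582.83.
Per share: £3,088,582.83 / 628,000 shares = £4.92.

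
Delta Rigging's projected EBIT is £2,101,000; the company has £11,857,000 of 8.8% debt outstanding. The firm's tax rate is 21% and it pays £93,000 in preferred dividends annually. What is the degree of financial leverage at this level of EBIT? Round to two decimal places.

2.24

Annual interest charges come to £1,043,416.00.
Pre-tax preferred-dividend burden = £93,000 ÷ (1 − 0.21) = £117,721.52.
DFL = EBIT ÷ [EBIT − I − D_p/(1−t)] = £2,101,000 ÷ [£2,101,000 − £1,043,416.00 − £117,721.52] = £2,101,000 ÷ £939,862.48 = 2.2354.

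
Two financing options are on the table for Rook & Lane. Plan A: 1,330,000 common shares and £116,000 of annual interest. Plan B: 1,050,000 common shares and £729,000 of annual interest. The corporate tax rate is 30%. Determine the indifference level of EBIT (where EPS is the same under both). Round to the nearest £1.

£3,027,750

At indifference, (EBIT − 116,000)(1 − t)/1,330,000 = (EBIT − 729,000)(1 − t)/1,050,000.
The (1 − t) factor cancels: (EBIT − 116,000) × 1,050,000 = (EBIT − 729,000) × 1,330,000.
EBIT × (1,330,000 − 1,050,000) = 729,000 × 1,330,000 − 116,000 × 1,050,000 = 847,770,000,000, so EBIT = 847,770,000,000 ÷ 280,000 = 3,027,750.00.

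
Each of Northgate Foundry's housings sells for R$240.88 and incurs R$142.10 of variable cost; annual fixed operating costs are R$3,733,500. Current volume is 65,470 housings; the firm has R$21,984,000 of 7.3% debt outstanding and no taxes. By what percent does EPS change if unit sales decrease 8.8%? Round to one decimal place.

-50.4%

At 65,470 units, contribution = 65,470 × R$98.78 = R$6,467,126.60.
Subtracting fixed costs: EBIT = R$6,467,126.60 − R$3,733,500 = R$2,733,626.60.
Interest = R$1,604,832.00, so EBIT − I = R$1,128,794.60.
Degree of combined leverage = contribution ÷ (EBIT − I) = R$6,467,126.60 ÷ R$1,128,794.60 = 5.7292.
EPS therefore changes by 5.7292 × (-8.8%) = -50.4%.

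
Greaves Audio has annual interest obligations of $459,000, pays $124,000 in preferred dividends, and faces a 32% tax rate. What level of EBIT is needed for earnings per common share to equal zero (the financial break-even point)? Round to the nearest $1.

$641,353

Preferred dividends are paid after tax, so their pre-tax equivalent is $124,000 ÷ (1 − 0.32) = $182,352.94.
EPS = 0 when EBIT covers interest plus the pre-tax preferred burden: $459,000 + $182,352.94 = $641,352.94.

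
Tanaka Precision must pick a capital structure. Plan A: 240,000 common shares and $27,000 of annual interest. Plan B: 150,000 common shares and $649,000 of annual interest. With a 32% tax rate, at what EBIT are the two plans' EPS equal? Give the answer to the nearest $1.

At indifference, (EBIT − 27,000)(1 − t)/240,000 = (EBIT − 649,000)(1 − t)/150,000.
Cancelling (1 − t) and cross-multiplying: 150,000·(EBIT − 27,000) = 240,000·(EBIT − 649,000).
Solving, EBIT = (649,000·240,000 − 27,000·150,000) / (240,000 − 150,000) = 151,710,000,000 / 90,000 = 1,685,666.67.

$1,685,667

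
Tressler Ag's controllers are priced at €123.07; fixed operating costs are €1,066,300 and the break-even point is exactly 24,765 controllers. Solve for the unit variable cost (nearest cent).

Contribution per unit must be FC / Q = €1,066,300 / 24,765 = €43.0567.
Hence VC = price − CM = €123.07 − €43.0567 = €80.01.

€80.01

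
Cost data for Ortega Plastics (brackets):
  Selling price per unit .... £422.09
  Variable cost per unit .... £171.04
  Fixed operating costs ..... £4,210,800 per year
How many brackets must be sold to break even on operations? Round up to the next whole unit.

Each unit contributes £422.09 − £171.04 = £251.05.
Units to break even: £4,210,800 ÷ £251.05 = 16,772.75, rounded up to 16,773.

16,773 brackets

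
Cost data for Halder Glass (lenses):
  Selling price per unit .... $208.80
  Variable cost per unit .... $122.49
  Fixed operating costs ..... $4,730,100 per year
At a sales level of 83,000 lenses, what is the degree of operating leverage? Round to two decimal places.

Total contribution margin = 83,000 × $86.31 = $7,163,730.00.
Subtracting fixed costs: EBIT = $7,163,730.00 − $4,730,100 = $2,433,630.00.
DOL = contribution ÷ EBIT = $7,163,730.00 ÷ $2,433,630.00 = 2.9436.

2.94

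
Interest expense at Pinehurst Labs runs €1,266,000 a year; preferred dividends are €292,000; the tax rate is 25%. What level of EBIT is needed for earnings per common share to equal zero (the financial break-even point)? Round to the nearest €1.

Grossing the preferred dividend up to pre-tax terms: €292,000 / (1 − 0.25) = €389,333.33.
EPS = 0 when EBIT covers interest plus the pre-tax preferred burden: €1,266,000 + €389,333.33 = €1,655,333.33.

€1,655,333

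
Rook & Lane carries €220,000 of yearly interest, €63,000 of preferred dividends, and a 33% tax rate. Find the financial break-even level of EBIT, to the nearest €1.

€314,030

Grossing the preferred dividend up to pre-tax terms: €63,000 / (1 − 0.33) = €94,029.85.
Financial break-even EBIT = interest + D_p ÷ (1 − t) = €220,000 + €94,029.85 = €314,029.85.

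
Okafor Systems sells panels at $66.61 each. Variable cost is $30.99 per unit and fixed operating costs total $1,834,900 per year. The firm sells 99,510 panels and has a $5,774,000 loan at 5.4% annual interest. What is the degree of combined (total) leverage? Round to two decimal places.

2.54

At 99,510 units, contribution = 99,510 × $35.62 = $3,544,546.20.
EBIT = $3,544,546.20 − $1,834,900 = $1,709,646.20. Interest = $311,796.00.
DOL = $3,544,546.20 ÷ $1,709,646.20 = 2.0733; DFL = $1,709,646.20 ÷ $1,397,850.20 = 1.2231.
Combined leverage = 2.0733 × 1.2231 = 2.5359.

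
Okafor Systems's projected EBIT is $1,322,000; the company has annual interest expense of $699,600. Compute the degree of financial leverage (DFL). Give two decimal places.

2.12

Interest = $699,600.00.
DFL = EBIT ÷ (EBIT − I) = $1,322,000 ÷ ($1,322,000 − $699,600.00) = $1,322,000 ÷ $622,400.00 = 2.1240.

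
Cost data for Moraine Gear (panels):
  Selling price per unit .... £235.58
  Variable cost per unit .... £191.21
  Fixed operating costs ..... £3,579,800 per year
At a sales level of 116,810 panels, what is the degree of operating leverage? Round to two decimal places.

3.23

Contribution at this volume is 116,810 × £44.37 = £5,182,859.70.
Operating income = contribution − fixed costs = £5,182,859.70 − £3,579,800 = £1,603,059.70.
Degree of operating leverage = £5,182,859.70 / £1,603,059.70 = 3.2331.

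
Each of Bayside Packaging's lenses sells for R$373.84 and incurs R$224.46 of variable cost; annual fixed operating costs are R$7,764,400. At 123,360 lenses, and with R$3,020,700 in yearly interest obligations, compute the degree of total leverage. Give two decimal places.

At 123,360 units, contribution = 123,360 × R$149.38 = R$18,427,516.80.
Operating income = contribution − fixed costs = R$18,427,516.80 − R$7,764,400 = R$10,663,116.80. Interest = R$3,020,700.00, so EBIT − I = R$7,642,416.80.
DCL = contribution ÷ (EBIT − I) = R$18,427,516.80 ÷ R$7,642,416.80 = 2.4112.

2.41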